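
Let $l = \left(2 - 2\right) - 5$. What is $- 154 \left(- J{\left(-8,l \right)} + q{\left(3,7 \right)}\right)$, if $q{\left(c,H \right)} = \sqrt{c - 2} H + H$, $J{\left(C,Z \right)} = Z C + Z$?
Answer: $3234$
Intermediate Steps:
$l = -5$ ($l = 0 - 5 = -5$)
$J{\left(C,Z \right)} = Z + C Z$ ($J{\left(C,Z \right)} = C Z + Z = Z + C Z$)
$q{\left(c,H \right)} = H + H \sqrt{-2 + c}$ ($q{\left(c,H \right)} = \sqrt{-2 + c} H + H = H \sqrt{-2 + c} + H = H + H \sqrt{-2 + c}$)
$- 154 \left(- J{\left(-8,l \right)} + q{\left(3,7 \right)}\right) = - 154 \left(- \left(-5\right) \left(1 - 8\right) + 7 \left(1 + \sqrt{-2 + 3}\right)\right) = - 154 \left(- \left(-5\right) \left(-7\right) + 7 \left(1 + \sqrt{1}\right)\right) = - 154 \left(\left(-1\right) 35 + 7 \left(1 + 1\right)\right) = - 154 \left(-35 + 7 \cdot 2\right) = - 154 \left(-35 + 14\right) = \left(-154\right) \left(-21\right) = 3234$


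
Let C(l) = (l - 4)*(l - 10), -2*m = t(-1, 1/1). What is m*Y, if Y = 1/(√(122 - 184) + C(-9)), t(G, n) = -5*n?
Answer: 1235/122142 - 5*I*√62/122142 ≈ 0.010111 - 0.00032233*I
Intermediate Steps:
m = 5/2 (m = -(-5)/(2*1) = -(-5)/2 = -½*(-5) = 5/2 ≈ 2.5000)
C(l) = (-10 + l)*(-4 + l) (C(l) = (-4 + l)*(-10 + l) = (-10 + l)*(-4 + l))
Y = 1/(247 + I*√62) (Y = 1/(√(122 - 184) + (40 + (-9)² - 14*(-9))) = 1/(√(-62) + (40 + 81 + 126)) = 1/(I*√62 + 247) = 1/(247 + I*√62) ≈ 0.0040445 - 0.00012893*I)
m*Y = 5*(247/61071 - I*√62/61071)/2 = 1235/122142 - 5*I*√62/122142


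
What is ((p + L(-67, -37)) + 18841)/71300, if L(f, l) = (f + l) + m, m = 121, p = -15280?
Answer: 1789/35650 ≈ 0.050182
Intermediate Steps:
L(f, l) = 121 + f + l (L(f, l) = (f + l) + 121 = 121 + f + l)
((p + L(-67, -37)) + 18841)/71300 = ((-15280 + (121 - 67 - 37)) + 18841)/71300 = ((-15280 + 17) + 18841)*(1/71300) = (-15263 + 18841)*(1/71300) = 3578*(1/71300) = 1789/35650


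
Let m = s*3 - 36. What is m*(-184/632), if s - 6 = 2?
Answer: 276/79 ≈ 3.4937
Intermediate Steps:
s = 8 (s = 6 + 2 = 8)
m = -12 (m = 8*3 - 36 = 24 - 36 = -12)
m*(-184/632) = -(-2208)/632 = -12*(-23/79) = 276/79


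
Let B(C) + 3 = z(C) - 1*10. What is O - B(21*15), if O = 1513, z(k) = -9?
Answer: 1535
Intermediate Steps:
B(C) = -22 (B(C) = -3 + (-9 - 1*10) = -3 + (-9 - 10) = -3 - 19 = -22)
O - B(21*15) = 1513 - 1*(-22) = 1513 + 22 = 1535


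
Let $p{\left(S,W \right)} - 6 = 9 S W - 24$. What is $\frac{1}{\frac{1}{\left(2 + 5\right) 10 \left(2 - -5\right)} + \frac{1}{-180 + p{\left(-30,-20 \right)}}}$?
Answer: $\frac{637245}{1423} \approx 447.82$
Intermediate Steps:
$p{\left(S,W \right)} = -18 + 9 S W$ ($p{\left(S,W \right)} = 6 + \left(9 S W - 24\right) = 6 + \left(-24 + 9 S W\right) = -18 + 9 S W$)
$\frac{1}{\frac{1}{\left(2 + 5\right) 10 \left(2 - -5\right)} + \frac{1}{-180 + p{\left(-30,-20 \right)}}} = \frac{1}{\frac{1}{\left(2 + 5\right) 10 \left(2 - -5\right)} + \frac{1}{-180 - \left(18 + 270 \left(-20\right)\right)}} = \frac{1}{\frac{1}{7 \cdot 10 \left(2 + 5\right)} + \frac{1}{-180 + \left(-18 + 5400\right)}} = \frac{1}{\frac{1}{70 \cdot 7} + \frac{1}{-180 + 5382}} = \frac{1}{\frac{1}{490} + \frac{1}{5202}} = \frac{1}{\frac{1423}{637245}} = \frac{637245}{1423}$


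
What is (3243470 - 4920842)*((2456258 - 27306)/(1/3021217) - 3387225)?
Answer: -12309206031920740548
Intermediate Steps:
(3243470 - 4920842)*((2456258 - 27306)/(1/3021217) - 3387225) = -1677372*(2428952/(1/3021217) - 3387225) = -1677372*(2428952*3021217 - 3387225) = -1677372*(7338391074584 - 3387225) = -1677372*7338387687359 = -12309206031920740548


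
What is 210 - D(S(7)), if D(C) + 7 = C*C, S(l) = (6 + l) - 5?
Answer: 153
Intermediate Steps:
S(l) = 1 + l
D(C) = -7 + C² (D(C) = -7 + C*C = -7 + C²)
210 - D(S(7)) = 210 - (-7 + (1 + 7)²) = 210 - (-7 + 8²) = 210 - (-7 + 64) = 210 - 1*57 = 210 - 57 = 153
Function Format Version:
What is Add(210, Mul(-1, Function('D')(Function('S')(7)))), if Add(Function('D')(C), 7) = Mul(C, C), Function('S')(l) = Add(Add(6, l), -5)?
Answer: 153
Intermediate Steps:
Function('S')(l) = Add(1, l)
Function('D')(C) = Add(-7, Pow(C, 2)) (Function('D')(C) = Add(-7, Mul(C, C)) = Add(-7, Pow(C, 2)))
Add(210, Mul(-1, Function('D')(Function('S')(7)))) = Add(210, Mul(-1, Add(-7, Pow(Add(1, 7), 2)))) = Add(210, Mul(-1, Add(-7, Pow(8, 2)))) = Add(210, Mul(-1, Add(-7, 64))) = Add(210, Mul(-1, 57)) = Add(210, -57) = 153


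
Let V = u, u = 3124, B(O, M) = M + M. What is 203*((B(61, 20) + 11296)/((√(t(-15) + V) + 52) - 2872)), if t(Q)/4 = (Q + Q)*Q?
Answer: -1622351640/1986869 - 1150604*√1231/1986869 ≈ -836.86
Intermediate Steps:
t(Q) = 8*Q² (t(Q) = 4*((Q + Q)*Q) = 4*((2*Q)*Q) = 4*(2*Q²) = 8*Q²)
B(O, M) = 2*M
V = 3124
203*((B(61, 20) + 11296)/((√(t(-15) + V) + 52) - 2872)) = 203*((2*20 + 11296)/((√(8*(-15)² + 3124) + 52) - 2872)) = 203*((40 + 11296)/((√(8*225 + 3124) + 52) - 2872)) = 203*(11336/((√(1800 + 3124) + 52) - 2872)) = 203*(11336/((√4924 + 52) - 2872)) = 203*(11336/((2*√1231 + 52) - 2872)) = 203*(11336/((52 + 2*√1231) - 2872)) = 203*(11336/(-2820 + 2*√1231)) = 2301208/(-2820 + 2*√1231)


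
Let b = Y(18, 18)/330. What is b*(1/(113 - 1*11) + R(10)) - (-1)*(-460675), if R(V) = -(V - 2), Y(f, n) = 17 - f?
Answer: -3101263937/6732 ≈ -4.6068e+5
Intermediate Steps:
b = -1/330 (b = (17 - 1*18)/330 = (17 - 18)*(1/330) = -1*1/330 = -1/330 ≈ -0.0030303)
R(V) = 2 - V (R(V) = -(-2 + V) = 2 - V)
b*(1/(113 - 1*11) + R(10)) - (-1)*(-460675) = -(1/(113 - 1*11) + (2 - 1*10))/330 - (-1)*(-460675) = -(1/(113 - 11) + (2 - 10))/330 - 1*460675 = -(1/102 - 8)/330 - 460675 = -1/330*(-815/102) - 460675 = 163/6732 - 460675 = -3101263937/6732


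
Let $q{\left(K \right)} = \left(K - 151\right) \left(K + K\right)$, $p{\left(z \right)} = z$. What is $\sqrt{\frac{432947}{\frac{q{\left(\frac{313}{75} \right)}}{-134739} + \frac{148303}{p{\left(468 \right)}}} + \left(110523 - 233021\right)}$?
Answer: $\frac{i \sqrt{18894247684827316180592161917998}}{12489232160749} \approx 348.04 i$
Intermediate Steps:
$q{\left(K \right)} = 2 K \left(-151 + K\right)$ ($q{\left(K \right)} = \left(-151 + K\right) 2 K = 2 K \left(-151 + K\right)$)
$\sqrt{\frac{432947}{\frac{q{\left(\frac{313}{75} \right)}}{-134739} + \frac{148303}{p{\left(468 \right)}}} + \left(110523 - 233021\right)} = \sqrt{\frac{432947}{\frac{2 \cdot \frac{313}{75} \left(-151 + \frac{313}{75}\right)}{-134739} + \frac{148303}{468}} + \left(110523 - 233021\right)} = \sqrt{\frac{432947}{2 \cdot 313 \cdot \frac{1}{75} \left(-151 + 313 \cdot \frac{1}{75}\right) \left(- \frac{1}{134739}\right) + 148303 \cdot \frac{1}{468}} - 122498} = \sqrt{\frac{432947}{2 \cdot \frac{313}{75} \left(-151 + \frac{313}{75}\right) \left(- \frac{1}{134739}\right) + \frac{148303}{468}} - 122498} = \sqrt{\frac{432947}{2 \cdot \frac{313}{75} \left(- \frac{11012}{75}\right) \left(- \frac{1}{134739}\right) + \frac{148303}{468}} - 122498} = \sqrt{\frac{432947}{\left(- \frac{6893512}{5625}\right) \left(- \frac{1}{134739}\right) + \frac{148303}{468}} - 122498} = \sqrt{\frac{432947}{\frac{6893512}{757906875} + \frac{148303}{468}} - 122498} = \sqrt{\frac{432947}{\frac{12489232160749}{39411157500}} - 122498} = \sqrt{432947 \cdot \frac{39411157500}{12489232160749} - 122498} = \sqrt{\frac{17062942406152500}{12489232160749} - 122498} = \sqrt{- \frac{1512843018821278502}{12489232160749}} = \frac{i \sqrt{18894247684827316180592161917998}}{12489232160749}$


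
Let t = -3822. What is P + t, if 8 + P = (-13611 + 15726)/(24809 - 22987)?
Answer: -6976145/1822 ≈ -3828.8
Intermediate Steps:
P = -12461/1822 (P = -8 + (-13611 + 15726)/(24809 - 22987) = -8 + 2115/1822 = -12461/1822 ≈ -6.8392)
P + t = -12461/1822 - 3822 = -6976145/1822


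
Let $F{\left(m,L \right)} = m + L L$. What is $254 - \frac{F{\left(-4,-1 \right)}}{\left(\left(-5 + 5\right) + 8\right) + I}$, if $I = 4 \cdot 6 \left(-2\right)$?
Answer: $\frac{10157}{40} \approx 253.93$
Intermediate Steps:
$F{\left(m,L \right)} = m + L^{2}$
$I = -48$ ($I = 24 \left(-2\right) = -48$)
$254 - \frac{F{\left(-4,-1 \right)}}{\left(\left(-5 + 5\right) + 8\right) + I} = 254 - \frac{-4 + \left(-1\right)^{2}}{\left(\left(-5 + 5\right) + 8\right) - 48} = 254 - \frac{-4 + 1}{\left(0 + 8\right) - 48} = 254 - - \frac{3}{8 - 48} = 254 - - \frac{3}{-40} = 254 - \left(-3\right) \left(- \frac{1}{40}\right) = 254 - \frac{3}{40} = \frac{10157}{40}$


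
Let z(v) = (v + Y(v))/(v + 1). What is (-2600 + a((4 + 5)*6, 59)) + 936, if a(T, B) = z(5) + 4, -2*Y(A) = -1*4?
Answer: -9953/6 ≈ -1658.8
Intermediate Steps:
Y(A) = 2 (Y(A) = -(-1)*4/2 = -½*(-4) = 2)
z(v) = (2 + v)/(1 + v) (z(v) = (v + 2)/(v + 1) = (2 + v)/(1 + v))
a(T, B) = 31/6 (a(T, B) = (2 + 5)/(1 + 5) + 4 = 7/6 + 4 = 31/6)
(-2600 + a((4 + 5)*6, 59)) + 936 = (-2600 + 31/6) + 936 = -15569/6 + 936 = -9953/6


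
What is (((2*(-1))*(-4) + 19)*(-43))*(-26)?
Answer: 30186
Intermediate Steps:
(((2*(-1))*(-4) + 19)*(-43))*(-26) = ((-2*(-4) + 19)*(-43))*(-26) = ((8 + 19)*(-43))*(-26) = (27*(-43))*(-26) = -1161*(-26) = 30186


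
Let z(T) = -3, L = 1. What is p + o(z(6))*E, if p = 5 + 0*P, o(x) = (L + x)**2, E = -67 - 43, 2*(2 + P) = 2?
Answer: -435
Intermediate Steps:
P = -1 (P = -2 + (1/2)*2 = -2 + 1 = -1)
E = -110
o(x) = (1 + x)**2
p = 5 (p = 5 + 0*(-1) = 5 + 0 = 5)
p + o(z(6))*E = 5 + (1 - 3)**2*(-110) = 5 + (-2)**2*(-110) = 5 + 4*(-110) = 5 - 440 = -435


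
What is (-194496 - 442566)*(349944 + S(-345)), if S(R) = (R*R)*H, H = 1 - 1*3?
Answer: -71283415428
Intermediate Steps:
H = -2 (H = 1 - 3 = -2)
S(R) = -2*R**2 (S(R) = (R*R)*(-2) = R**2*(-2) = -2*R**2)
(-194496 - 442566)*(349944 + S(-345)) = (-194496 - 442566)*(349944 - 2*(-345)**2) = -637062*(349944 - 2*119025) = -637062*(349944 - 238050) = -637062*111894 = -71283415428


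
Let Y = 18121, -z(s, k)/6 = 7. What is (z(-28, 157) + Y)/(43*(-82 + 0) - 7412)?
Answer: -18079/10938 ≈ -1.6529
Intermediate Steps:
z(s, k) = -42 (z(s, k) = -6*7 = -42)
(z(-28, 157) + Y)/(43*(-82 + 0) - 7412) = (-42 + 18121)/(43*(-82 + 0) - 7412) = 18079/(43*(-82) - 7412) = 18079/(-3526 - 7412) = 18079/(-10938) = 18079*(-1/10938) = -18079/10938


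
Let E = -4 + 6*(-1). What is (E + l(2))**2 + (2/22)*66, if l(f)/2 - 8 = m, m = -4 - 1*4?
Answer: 106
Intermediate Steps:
m = -8 (m = -4 - 4 = -8)
E = -10 (E = -4 - 6 = -10)
l(f) = 0 (l(f) = 16 + 2*(-8) = 16 - 16 = 0)
(E + l(2))**2 + (2/22)*66 = (-10 + 0)**2 + (2/22)*66 = (-10)**2 + (2*(1/22))*66 = 100 + (1/11)*66 = 100 + 6 = 106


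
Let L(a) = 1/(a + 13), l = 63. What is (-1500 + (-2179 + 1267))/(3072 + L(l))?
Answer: -183312/233473 ≈ -0.78515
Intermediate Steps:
L(a) = 1/(13 + a)
(-1500 + (-2179 + 1267))/(3072 + L(l)) = (-1500 + (-2179 + 1267))/(3072 + 1/(13 + 63)) = (-1500 - 912)/(3072 + 1/76) = -2412/(3072 + 1/76) = -2412/233473/76 = -2412*76/233473 = -183312/233473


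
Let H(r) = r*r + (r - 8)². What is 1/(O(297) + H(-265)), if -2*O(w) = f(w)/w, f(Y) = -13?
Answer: 594/85983889 ≈ 6.9083e-6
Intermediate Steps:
H(r) = r² + (-8 + r)²
O(w) = 13/(2*w) (O(w) = -(-13)/(2*w) = 13/(2*w))
1/(O(297) + H(-265)) = 1/((13/2)/297 + ((-265)² + (-8 - 265)²)) = 1/((13/2)*(1/297) + (70225 + (-273)²)) = 1/(13/594 + (70225 + 74529)) = 1/(13/594 + 144754) = 1/(85983889/594) = 594/85983889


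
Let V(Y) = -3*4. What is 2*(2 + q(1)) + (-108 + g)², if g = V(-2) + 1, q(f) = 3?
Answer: 14171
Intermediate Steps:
V(Y) = -12
g = -11 (g = -12 + 1 = -11)
2*(2 + q(1)) + (-108 + g)² = 2*(2 + 3) + (-108 - 11)² = 2*5 + (-119)² = 10 + 14161 = 14171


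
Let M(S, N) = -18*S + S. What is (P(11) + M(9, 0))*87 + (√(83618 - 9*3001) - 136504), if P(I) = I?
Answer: -148858 + √56609 ≈ -1.4862e+5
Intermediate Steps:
M(S, N) = -17*S
(P(11) + M(9, 0))*87 + (√(83618 - 9*3001) - 136504) = (11 - 17*9)*87 + (√(83618 - 9*3001) - 136504) = (11 - 153)*87 + (√(83618 - 27009) - 136504) = -142*87 + (√56609 - 136504) = -12354 + (-136504 + √56609) = -148858 + √56609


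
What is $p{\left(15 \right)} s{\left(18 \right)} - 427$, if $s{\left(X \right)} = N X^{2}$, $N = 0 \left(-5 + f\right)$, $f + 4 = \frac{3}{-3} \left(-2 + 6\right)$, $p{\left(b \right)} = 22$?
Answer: $-427$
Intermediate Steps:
$f = -8$ ($f = -4 + \frac{3}{-3} \left(-2 + 6\right) = -4 + 3 \left(- \frac{1}{3}\right) 4 = -4 - 4 = -8$)
$N = 0$ ($N = 0 \left(-5 - 8\right) = 0 \left(-13\right) = 0$)
$s{\left(X \right)} = 0$ ($s{\left(X \right)} = 0 X^{2} = 0$)
$p{\left(15 \right)} s{\left(18 \right)} - 427 = 22 \cdot 0 - 427 = 0 - 427 = -427$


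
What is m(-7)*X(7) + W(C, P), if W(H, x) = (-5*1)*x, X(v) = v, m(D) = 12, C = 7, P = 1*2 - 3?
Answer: 89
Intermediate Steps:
P = -1 (P = 2 - 3 = -1)
W(H, x) = -5*x
m(-7)*X(7) + W(C, P) = 12*7 - 5*(-1) = 84 + 5 = 89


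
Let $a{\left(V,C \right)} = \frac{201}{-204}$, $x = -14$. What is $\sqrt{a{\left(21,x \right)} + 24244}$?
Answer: $\frac{5 \sqrt{1120997}}{34} \approx 155.7$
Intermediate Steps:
$a{\left(V,C \right)} = - \frac{67}{68}$ ($a{\left(V,C \right)} = 201 \left(- \frac{1}{204}\right) = - \frac{67}{68}$)
$\sqrt{a{\left(21,x \right)} + 24244} = \sqrt{- \frac{67}{68} + 24244} = \sqrt{\frac{1648525}{68}} = \frac{5 \sqrt{1120997}}{34}$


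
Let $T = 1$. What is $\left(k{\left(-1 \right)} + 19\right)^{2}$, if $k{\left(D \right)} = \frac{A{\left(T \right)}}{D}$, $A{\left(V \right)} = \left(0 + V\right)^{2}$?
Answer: $324$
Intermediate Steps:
$A{\left(V \right)} = V^{2}$
$k{\left(D \right)} = \frac{1}{D}$ ($k{\left(D \right)} = \frac{1^{2}}{D} = 1 \frac{1}{D} = \frac{1}{D}$)
$\left(k{\left(-1 \right)} + 19\right)^{2} = \left(\frac{1}{-1} + 19\right)^{2} = \left(-1 + 19\right)^{2} = 18^{2} = 324$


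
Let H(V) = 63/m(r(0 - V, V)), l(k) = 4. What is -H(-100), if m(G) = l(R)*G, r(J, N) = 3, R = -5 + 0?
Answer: -21/4 ≈ -5.2500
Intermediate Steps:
R = -5
m(G) = 4*G
H(V) = 21/4 (H(V) = 63/((4*3)) = 63/12 = 63*(1/12) = 21/4)
-H(-100) = -1*21/4 = -21/4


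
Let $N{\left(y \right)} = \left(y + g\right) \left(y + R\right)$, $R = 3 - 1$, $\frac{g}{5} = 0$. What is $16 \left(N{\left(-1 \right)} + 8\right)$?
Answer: $112$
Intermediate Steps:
$g = 0$ ($g = 5 \cdot 0 = 0$)
$R = 2$
$N{\left(y \right)} = y \left(2 + y\right)$ ($N{\left(y \right)} = \left(y + 0\right) \left(y + 2\right) = y \left(2 + y\right)$)
$16 \left(N{\left(-1 \right)} + 8\right) = 16 \left(- (2 - 1) + 8\right) = 16 \left(\left(-1\right) 1 + 8\right) = 16 \left(-1 + 8\right) = 16 \cdot 7 = 112$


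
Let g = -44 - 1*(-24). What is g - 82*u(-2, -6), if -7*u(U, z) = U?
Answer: -304/7 ≈ -43.429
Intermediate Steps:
g = -20 (g = -44 + 24 = -20)
u(U, z) = -U/7
g - 82*u(-2, -6) = -20 - (-82)*(-2)/7 = -20 - 82*2/7 = -20 - 164/7 = -304/7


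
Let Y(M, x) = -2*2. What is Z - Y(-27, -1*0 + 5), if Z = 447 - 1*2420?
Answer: -1969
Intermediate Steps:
Y(M, x) = -4
Z = -1973 (Z = 447 - 2420 = -1973)
Z - Y(-27, -1*0 + 5) = -1973 - 1*(-4) = -1973 + 4 = -1969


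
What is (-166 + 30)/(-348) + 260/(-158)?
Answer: -8624/6873 ≈ -1.2548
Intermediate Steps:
(-166 + 30)/(-348) + 260/(-158) = -136*(-1/348) + 260*(-1/158) = 34/87 - 130/79 = -8624/6873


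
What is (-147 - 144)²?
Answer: 84681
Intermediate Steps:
(-147 - 144)² = (-291)² = 84681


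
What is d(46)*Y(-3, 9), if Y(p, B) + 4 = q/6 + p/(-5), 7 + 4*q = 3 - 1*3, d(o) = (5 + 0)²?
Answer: -2215/24 ≈ -92.292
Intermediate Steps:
d(o) = 25 (d(o) = 5² = 25)
q = -7/4 (q = -7/4 + (3 - 1*3)/4 = -7/4 + (3 - 3)/4 = -7/4 + (¼)*0 = -7/4 + 0 = -7/4 ≈ -1.7500)
Y(p, B) = -103/24 - p/5 (Y(p, B) = -4 + (-7/4/6 + p/(-5)) = -4 + (-7/4*⅙ + p*(-⅕)) = -4 + (-7/24 - p/5) = -103/24 - p/5)
d(46)*Y(-3, 9) = 25*(-103/24 - ⅕*(-3)) = 25*(-103/24 + ⅗) = 25*(-443/120) = -2215/24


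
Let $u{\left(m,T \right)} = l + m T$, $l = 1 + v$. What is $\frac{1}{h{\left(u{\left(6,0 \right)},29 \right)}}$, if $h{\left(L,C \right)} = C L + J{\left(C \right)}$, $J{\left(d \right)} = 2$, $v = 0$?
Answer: $\frac{1}{31} \approx 0.032258$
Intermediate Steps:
$l = 1$ ($l = 1 + 0 = 1$)
$u{\left(m,T \right)} = 1 + T m$ ($u{\left(m,T \right)} = 1 + m T = 1 + T m$)
$h{\left(L,C \right)} = 2 + C L$ ($h{\left(L,C \right)} = C L + 2 = 2 + C L$)
$\frac{1}{h{\left(u{\left(6,0 \right)},29 \right)}} = \frac{1}{2 + 29 \left(1 + 0 \cdot 6\right)} = \frac{1}{2 + 29 \left(1 + 0\right)} = \frac{1}{2 + 29 \cdot 1} = \frac{1}{2 + 29} = \frac{1}{31}$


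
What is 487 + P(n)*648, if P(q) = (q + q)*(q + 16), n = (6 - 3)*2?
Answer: 171559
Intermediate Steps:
n = 6 (n = 3*2 = 6)
P(q) = 2*q*(16 + q) (P(q) = (2*q)*(16 + q) = 2*q*(16 + q))
487 + P(n)*648 = 487 + (2*6*(16 + 6))*648 = 487 + (2*6*22)*648 = 487 + 264*648 = 487 + 171072 = 171559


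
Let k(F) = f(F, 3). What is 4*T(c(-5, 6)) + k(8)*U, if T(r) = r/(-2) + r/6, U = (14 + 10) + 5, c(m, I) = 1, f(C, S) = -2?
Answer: -178/3 ≈ -59.333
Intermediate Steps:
k(F) = -2
U = 29 (U = 24 + 5 = 29)
T(r) = -r/3 (T(r) = r*(-½) + r*(⅙) = -r/2 + r/6 = -r/3)
4*T(c(-5, 6)) + k(8)*U = 4*(-⅓*1) - 2*29 = 4*(-⅓) - 58 = -4/3 - 58 = -178/3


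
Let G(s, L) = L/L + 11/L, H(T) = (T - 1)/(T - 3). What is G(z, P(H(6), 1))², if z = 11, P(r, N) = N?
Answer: 144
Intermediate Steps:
H(T) = (-1 + T)/(-3 + T)
G(s, L) = 1 + 11/L
G(z, P(H(6), 1))² = ((11 + 1)/1)² = (1*12)² = 12² = 144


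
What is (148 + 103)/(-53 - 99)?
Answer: -251/152 ≈ -1.6513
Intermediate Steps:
(148 + 103)/(-53 - 99) = 251/(-152) = 251*(-1/152) = -251/152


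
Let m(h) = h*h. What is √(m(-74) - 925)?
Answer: √4551 ≈ 67.461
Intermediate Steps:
m(h) = h²
√(m(-74) - 925) = √((-74)² - 925) = √(5476 - 925) = √4551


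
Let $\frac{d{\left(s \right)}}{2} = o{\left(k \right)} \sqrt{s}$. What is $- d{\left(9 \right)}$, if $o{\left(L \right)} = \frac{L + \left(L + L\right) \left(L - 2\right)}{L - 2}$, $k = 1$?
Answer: $-6$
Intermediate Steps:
$o{\left(L \right)} = \frac{L + 2 L \left(-2 + L\right)}{-2 + L}$
$d{\left(s \right)} = 2 \sqrt{s}$ ($d{\left(s \right)} = 2 \cdot 1 \frac{1}{-2 + 1} \left(-3 + 2 \cdot 1\right) \sqrt{s} = 2 \cdot 1 \frac{1}{-1} \left(-3 + 2\right) \sqrt{s} = 2 \cdot 1 \left(-1\right) \left(-1\right) \sqrt{s} = 2 \cdot 1 \sqrt{s} = 2 \sqrt{s}$)
$- d{\left(9 \right)} = - 2 \sqrt{9} = - 2 \cdot 3 = \left(-1\right) 6 = -6$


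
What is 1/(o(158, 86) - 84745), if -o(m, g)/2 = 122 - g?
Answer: -1/84817 ≈ -1.1790e-5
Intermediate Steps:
o(m, g) = -244 + 2*g (o(m, g) = -2*(122 - g) = -244 + 2*g)
1/(o(158, 86) - 84745) = 1/((-244 + 2*86) - 84745) = 1/((-244 + 172) - 84745) = 1/(-72 - 84745) = 1/(-84817) = -1/84817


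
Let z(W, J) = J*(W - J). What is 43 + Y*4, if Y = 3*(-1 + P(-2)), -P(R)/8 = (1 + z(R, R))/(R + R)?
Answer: 55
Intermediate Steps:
P(R) = -4/R (P(R) = -8*(1 + R*(R - R))/(R + R) = -8*(1 + R*0)/(2*R) = -8*(1 + 0)*1/(2*R) = -8*1/(2*R) = -4/R)
Y = 3 (Y = 3*(-1 - 4/(-2)) = 3*(-1 - 4*(-½)) = 3*(-1 + 2) = 3*1 = 3)
43 + Y*4 = 43 + 3*4 = 43 + 12 = 55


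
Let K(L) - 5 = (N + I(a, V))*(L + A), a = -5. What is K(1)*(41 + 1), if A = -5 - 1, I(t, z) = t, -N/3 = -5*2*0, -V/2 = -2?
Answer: 1260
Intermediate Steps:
V = 4 (V = -2*(-2) = 4)
N = 0 (N = -3*(-5*2)*0 = -(-30)*0 = -3*0 = 0)
A = -6
K(L) = 35 - 5*L (K(L) = 5 + (0 - 5)*(L - 6) = 5 - 5*(-6 + L) = 5 + (30 - 5*L) = 35 - 5*L)
K(1)*(41 + 1) = (35 - 5*1)*(41 + 1) = (35 - 5)*42 = 30*42 = 1260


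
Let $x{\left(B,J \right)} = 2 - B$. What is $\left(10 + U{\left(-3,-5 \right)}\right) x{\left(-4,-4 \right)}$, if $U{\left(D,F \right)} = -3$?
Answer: $42$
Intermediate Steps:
$\left(10 + U{\left(-3,-5 \right)}\right) x{\left(-4,-4 \right)} = \left(10 - 3\right) \left(2 - -4\right) = 7 \left(2 + 4\right) = 7 \cdot 6 = 42$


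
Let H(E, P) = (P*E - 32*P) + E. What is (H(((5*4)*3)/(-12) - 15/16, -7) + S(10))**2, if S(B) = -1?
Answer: 4280761/64 ≈ 66887.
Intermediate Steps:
H(E, P) = E - 32*P + E*P (H(E, P) = (E*P - 32*P) + E = (-32*P + E*P) + E = E - 32*P + E*P)
(H(((5*4)*3)/(-12) - 15/16, -7) + S(10))**2 = (((((5*4)*3)/(-12) - 15/16) - 32*(-7) + (((5*4)*3)/(-12) - 15/16)*(-7)) - 1)**2 = ((((20*3)*(-1/12) - 15*1/16) + 224 + ((20*3)*(-1/12) - 15*1/16)*(-7)) - 1)**2 = (((60*(-1/12) - 15/16) + 224 + (60*(-1/12) - 15/16)*(-7)) - 1)**2 = (((-5 - 15/16) + 224 + (-5 - 15/16)*(-7)) - 1)**2 = ((-95/16 + 224 - 95/16*(-7)) - 1)**2 = ((-95/16 + 224 + 665/16) - 1)**2 = (2077/8 - 1)**2 = (2069/8)**2 = 4280761/64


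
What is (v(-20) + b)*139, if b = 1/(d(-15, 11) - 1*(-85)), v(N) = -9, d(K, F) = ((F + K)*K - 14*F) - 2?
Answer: -13900/11 ≈ -1263.6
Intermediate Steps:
d(K, F) = -2 - 14*F + K*(F + K) (d(K, F) = (K*(F + K) - 14*F) - 2 = (-14*F + K*(F + K)) - 2 = -2 - 14*F + K*(F + K))
b = -1/11 (b = 1/((-2 + (-15)² - 14*11 + 11*(-15)) - 1*(-85)) = 1/((-2 + 225 - 154 - 165) + 85) = 1/(-96 + 85) = 1/(-11) = -1/11 ≈ -0.090909)
(v(-20) + b)*139 = (-9 - 1/11)*139 = -100/11*139 = -13900/11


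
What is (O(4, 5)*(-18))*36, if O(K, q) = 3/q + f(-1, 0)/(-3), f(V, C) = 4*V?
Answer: -6264/5 ≈ -1252.8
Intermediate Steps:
O(K, q) = 4/3 + 3/q (O(K, q) = 3/q + (4*(-1))/(-3) = 3/q - 4*(-⅓) = 3/q + 4/3 = 4/3 + 3/q)
(O(4, 5)*(-18))*36 = ((4/3 + 3/5)*(-18))*36 = ((4/3 + 3*(⅕))*(-18))*36 = ((4/3 + ⅗)*(-18))*36 = ((29/15)*(-18))*36 = -174/5*36 = -6264/5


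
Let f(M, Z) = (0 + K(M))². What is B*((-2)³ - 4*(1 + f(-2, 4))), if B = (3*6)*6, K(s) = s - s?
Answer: -1296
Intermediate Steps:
K(s) = 0
f(M, Z) = 0 (f(M, Z) = (0 + 0)² = 0² = 0)
B = 108 (B = 18*6 = 108)
B*((-2)³ - 4*(1 + f(-2, 4))) = 108*((-2)³ - 4*(1 + 0)) = 108*(-8 - 4) = 108*(-12) = -1296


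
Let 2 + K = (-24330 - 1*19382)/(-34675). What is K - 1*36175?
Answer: -1254393763/34675 ≈ -36176.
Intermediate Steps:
K = -25638/34675 (K = -2 + (-24330 - 1*19382)/(-34675) = -2 + (-24330 - 19382)*(-1/34675) = -2 - 43712*(-1/34675) = -2 + 43712/34675 = -25638/34675 ≈ -0.73938)
K - 1*36175 = -25638/34675 - 1*36175 = -25638/34675 - 36175 = -1254393763/34675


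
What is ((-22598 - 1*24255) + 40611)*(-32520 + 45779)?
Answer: -82762678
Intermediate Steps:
((-22598 - 1*24255) + 40611)*(-32520 + 45779) = ((-22598 - 24255) + 40611)*13259 = (-46853 + 40611)*13259 = -6242*13259 = -82762678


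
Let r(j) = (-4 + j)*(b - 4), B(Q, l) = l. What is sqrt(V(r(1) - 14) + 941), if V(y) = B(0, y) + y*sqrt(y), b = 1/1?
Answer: sqrt(936 - 5*I*sqrt(5)) ≈ 30.595 - 0.1827*I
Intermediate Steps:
b = 1
r(j) = 12 - 3*j (r(j) = (-4 + j)*(1 - 4) = (-4 + j)*(-3) = 12 - 3*j)
V(y) = y + y**(3/2) (V(y) = y + y*sqrt(y) = y + y**(3/2))
sqrt(V(r(1) - 14) + 941) = sqrt((((12 - 3*1) - 14) + ((12 - 3*1) - 14)**(3/2)) + 941) = sqrt((((12 - 3) - 14) + ((12 - 3) - 14)**(3/2)) + 941) = sqrt(((9 - 14) + (9 - 14)**(3/2)) + 941) = sqrt((-5 + (-5)**(3/2)) + 941) = sqrt((-5 - 5*I*sqrt(5)) + 941) = sqrt(936 - 5*I*sqrt(5))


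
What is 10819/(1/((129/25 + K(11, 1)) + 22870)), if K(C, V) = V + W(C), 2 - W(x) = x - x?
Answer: 6187970326/25 ≈ 2.4752e+8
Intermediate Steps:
W(x) = 2 (W(x) = 2 - (x - x) = 2 - 1*0 = 2 + 0 = 2)
K(C, V) = 2 + V (K(C, V) = V + 2 = 2 + V)
10819/(1/((129/25 + K(11, 1)) + 22870)) = 10819/(1/((129/25 + (2 + 1)) + 22870)) = 10819/(1/(((1/25)*129 + 3) + 22870)) = 10819/(1/((129/25 + 3) + 22870)) = 10819/(1/(204/25 + 22870)) = 10819/(1/(571954/25)) = 10819/(25/571954) = 10819*(571954/25) = 6187970326/25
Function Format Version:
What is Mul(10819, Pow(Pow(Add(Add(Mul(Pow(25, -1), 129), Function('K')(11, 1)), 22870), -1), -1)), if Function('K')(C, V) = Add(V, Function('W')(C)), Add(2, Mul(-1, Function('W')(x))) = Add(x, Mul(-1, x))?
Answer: Rational(6187970326, 25) ≈ 2.4752e+8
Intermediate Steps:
Function('W')(x) = 2 (Function('W')(x) = Add(2, Mul(-1, Add(x, Mul(-1, x)))) = Add(2, Mul(-1, 0)) = Add(2, 0) = 2)
Function('K')(C, V) = Add(2, V) (Function('K')(C, V) = Add(V, 2) = Add(2, V))
Mul(10819, Pow(Pow(Add(Add(Mul(Pow(25, -1), 129), Function('K')(11, 1)), 22870), -1), -1)) = Mul(10819, Pow(Pow(Add(Add(Mul(Pow(25, -1), 129), Add(2, 1)), 22870), -1), -1)) = Mul(10819, Pow(Pow(Add(Add(Mul(Rational(1, 25), 129), 3), 22870), -1), -1)) = Mul(10819, Pow(Pow(Add(Add(Rational(129, 25), 3), 22870), -1), -1)) = Mul(10819, Pow(Pow(Add(Rational(204, 25), 22870), -1), -1)) = Mul(10819, Pow(Pow(Rational(571954, 25), -1), -1)) = Mul(10819, Pow(Rational(25, 571954), -1)) = Mul(10819, Rational(571954, 25)) = Rational(6187970326, 25)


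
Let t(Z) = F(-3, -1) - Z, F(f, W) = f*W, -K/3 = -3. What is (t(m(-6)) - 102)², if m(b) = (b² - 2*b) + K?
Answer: 24336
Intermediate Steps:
K = 9 (K = -3*(-3) = 9)
F(f, W) = W*f
m(b) = 9 + b² - 2*b (m(b) = (b² - 2*b) + 9 = 9 + b² - 2*b)
t(Z) = 3 - Z (t(Z) = -1*(-3) - Z = 3 - Z)
(t(m(-6)) - 102)² = ((3 - (9 + (-6)² - 2*(-6))) - 102)² = ((3 - (9 + 36 + 12)) - 102)² = ((3 - 1*57) - 102)² = ((3 - 57) - 102)² = (-54 - 102)² = (-156)² = 24336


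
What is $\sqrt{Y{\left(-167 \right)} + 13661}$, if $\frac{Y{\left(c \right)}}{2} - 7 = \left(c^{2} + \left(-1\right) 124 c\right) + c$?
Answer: $\sqrt{110535} \approx 332.47$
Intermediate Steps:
$Y{\left(c \right)} = 14 - 246 c + 2 c^{2}$ ($Y{\left(c \right)} = 14 + 2 \left(\left(c^{2} + \left(-1\right) 124 c\right) + c\right) = 14 + 2 \left(\left(c^{2} - 124 c\right) + c\right) = 14 + 2 \left(c^{2} - 123 c\right) = 14 + \left(- 246 c + 2 c^{2}\right) = 14 - 246 c + 2 c^{2}$)
$\sqrt{Y{\left(-167 \right)} + 13661} = \sqrt{\left(14 - -41082 + 2 \left(-167\right)^{2}\right) + 13661} = \sqrt{\left(14 + 41082 + 2 \cdot 27889\right) + 13661} = \sqrt{\left(14 + 41082 + 55778\right) + 13661} = \sqrt{96874 + 13661} = \sqrt{110535}$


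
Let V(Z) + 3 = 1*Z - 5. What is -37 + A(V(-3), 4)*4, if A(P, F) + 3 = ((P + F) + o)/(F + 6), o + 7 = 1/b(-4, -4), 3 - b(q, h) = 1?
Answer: -272/5 ≈ -54.400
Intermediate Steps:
b(q, h) = 2 (b(q, h) = 3 - 1*1 = 3 - 1 = 2)
V(Z) = -8 + Z (V(Z) = -3 + (1*Z - 5) = -3 + (Z - 5) = -3 + (-5 + Z) = -8 + Z)
o = -13/2 (o = -7 + 1/2 = -7 + ½ = -13/2 ≈ -6.5000)
A(P, F) = -3 + (-13/2 + F + P)/(6 + F) (A(P, F) = -3 + ((P + F) - 13/2)/(F + 6) = -3 + ((F + P) - 13/2)/(6 + F) = -3 + (-13/2 + F + P)/(6 + F))
-37 + A(V(-3), 4)*4 = -37 + ((-49/2 + (-8 - 3) - 2*4)/(6 + 4))*4 = -37 + ((-49/2 - 11 - 8)/10)*4 = -37 + ((⅒)*(-87/2))*4 = -37 - 87/20*4 = -37 - 87/5 = -272/5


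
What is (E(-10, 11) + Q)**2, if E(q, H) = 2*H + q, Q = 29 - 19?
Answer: 484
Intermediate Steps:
Q = 10
E(q, H) = q + 2*H
(E(-10, 11) + Q)**2 = ((-10 + 2*11) + 10)**2 = ((-10 + 22) + 10)**2 = (12 + 10)**2 = 22**2 = 484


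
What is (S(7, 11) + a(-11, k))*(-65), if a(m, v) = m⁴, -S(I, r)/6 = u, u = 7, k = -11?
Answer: -948935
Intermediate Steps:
S(I, r) = -42 (S(I, r) = -6*7 = -42)
(S(7, 11) + a(-11, k))*(-65) = (-42 + (-11)⁴)*(-65) = (-42 + 14641)*(-65) = 14599*(-65) = -948935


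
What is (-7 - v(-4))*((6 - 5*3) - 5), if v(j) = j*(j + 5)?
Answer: 42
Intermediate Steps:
v(j) = j*(5 + j)
(-7 - v(-4))*((6 - 5*3) - 5) = (-7 - (-4)*(5 - 4))*((6 - 5*3) - 5) = (-7 - (-4))*((6 - 15) - 5) = (-7 - 1*(-4))*(-9 - 5) = (-7 + 4)*(-14) = -3*(-14) = 42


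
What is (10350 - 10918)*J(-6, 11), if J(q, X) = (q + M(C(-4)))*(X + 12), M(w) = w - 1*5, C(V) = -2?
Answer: 169832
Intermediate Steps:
M(w) = -5 + w (M(w) = w - 5 = -5 + w)
J(q, X) = (-7 + q)*(12 + X) (J(q, X) = (q + (-5 - 2))*(X + 12) = (q - 7)*(12 + X) = (-7 + q)*(12 + X))
(10350 - 10918)*J(-6, 11) = (10350 - 10918)*(-84 - 7*11 + 12*(-6) + 11*(-6)) = -568*(-84 - 77 - 72 - 66) = -568*(-299) = 169832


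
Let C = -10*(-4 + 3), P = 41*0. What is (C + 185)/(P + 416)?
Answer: 15/32 ≈ 0.46875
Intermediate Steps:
P = 0
C = 10 (C = -10*(-1) = 10)
(C + 185)/(P + 416) = (10 + 185)/(0 + 416) = 195/416 = 195*(1/416) = 15/32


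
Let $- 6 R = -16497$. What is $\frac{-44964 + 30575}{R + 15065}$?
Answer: $- \frac{28778}{35629} \approx -0.80771$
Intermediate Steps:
$R = \frac{5499}{2}$ ($R = \left(- \frac{1}{6}\right) \left(-16497\right) = \frac{5499}{2} \approx 2749.5$)
$\frac{-44964 + 30575}{R + 15065} = \frac{-44964 + 30575}{\frac{5499}{2} + 15065} = - \frac{14389}{\frac{35629}{2}} = \left(-14389\right) \frac{2}{35629} = - \frac{28778}{35629}$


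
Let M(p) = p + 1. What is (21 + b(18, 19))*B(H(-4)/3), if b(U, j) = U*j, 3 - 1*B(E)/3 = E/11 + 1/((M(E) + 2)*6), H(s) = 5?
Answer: 85767/28 ≈ 3063.1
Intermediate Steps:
M(p) = 1 + p
B(E) = 9 - 3*E/11 - 1/(2*(3 + E)) (B(E) = 9 - 3*(E/11 + 1/(((1 + E) + 2)*6)) = 9 - 3*(E*(1/11) + (⅙)/(3 + E)) = 9 - 3*(E/11 + 1/(6*(3 + E))) = 9 - 3*(1/(6*(3 + E)) + E/11) = 9 + (-3*E/11 - 1/(2*(3 + E))) = 9 - 3*E/11 - 1/(2*(3 + E)))
(21 + b(18, 19))*B(H(-4)/3) = (21 + 18*19)*((583 - 6*(5/3)² + 180*(5/3))/(22*(3 + 5/3))) = (21 + 342)*((583 - 6*(5*(⅓))² + 180*(5*(⅓)))/(22*(3 + 5*(⅓)))) = 363*((583 - 6*(5/3)² + 180*(5/3))/(22*(3 + 5/3))) = 363*((583 - 6*25/9 + 300)/(22*(14/3))) = 363*((1/22)*(3/14)*(583 - 50/3 + 300)) = 363*((1/22)*(3/14)*(2599/3)) = 363*(2599/308) = 85767/28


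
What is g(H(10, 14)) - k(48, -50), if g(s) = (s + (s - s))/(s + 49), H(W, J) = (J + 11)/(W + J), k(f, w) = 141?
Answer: -169316/1201 ≈ -140.98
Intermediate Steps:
H(W, J) = (11 + J)/(J + W)
g(s) = s/(49 + s) (g(s) = (s + 0)/(49 + s) = s/(49 + s))
g(H(10, 14)) - k(48, -50) = ((11 + 14)/(14 + 10))/(49 + (11 + 14)/(14 + 10)) - 1*141 = (25/24)/(49 + 25/24) - 141 = ((1/24)*25)/(49 + (1/24)*25) - 141 = 25/(24*(49 + 25/24)) - 141 = 25/(24*(1201/24)) - 141 = (25/24)*(24/1201) - 141 = 25/1201 - 141 = -169316/1201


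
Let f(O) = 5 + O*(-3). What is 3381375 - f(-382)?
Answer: 3380224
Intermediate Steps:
f(O) = 5 - 3*O
3381375 - f(-382) = 3381375 - (5 - 3*(-382)) = 3381375 - (5 + 1146) = 3381375 - 1*1151 = 3381375 - 1151 = 3380224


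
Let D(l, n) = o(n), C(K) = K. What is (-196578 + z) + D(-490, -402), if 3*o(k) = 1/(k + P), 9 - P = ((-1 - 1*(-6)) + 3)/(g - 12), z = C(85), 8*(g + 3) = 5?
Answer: -26603776864/135393 ≈ -1.9649e+5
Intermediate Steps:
g = -19/8 (g = -3 + (⅛)*5 = -3 + 5/8 = -19/8 ≈ -2.3750)
z = 85
P = 1099/115 (P = 9 - ((-1 - 1*(-6)) + 3)/(-19/8 - 12) = 9 - ((-1 + 6) + 3)/(-115/8) = 9 - (5 + 3)*(-8)/115 = 9 - 8*(-8)/115 = 9 - 1*(-64/115) = 9 + 64/115 = 1099/115 ≈ 9.5565)
o(k) = 1/(3*(1099/115 + k)) (o(k) = 1/(3*(k + 1099/115)) = 1/(3*(1099/115 + k)))
D(l, n) = 115/(3*(1099 + 115*n))
(-196578 + z) + D(-490, -402) = (-196578 + 85) + 115/(3*(1099 + 115*(-402))) = -196493 + 115/(3*(1099 - 46230)) = -196493 + (115/3)/(-45131) = -196493 + (115/3)*(-1/45131) = -196493 - 115/135393 = -26603776864/135393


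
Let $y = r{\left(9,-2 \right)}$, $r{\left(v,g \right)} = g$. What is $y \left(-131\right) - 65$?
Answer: $197$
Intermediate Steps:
$y = -2$
$y \left(-131\right) - 65 = \left(-2\right) \left(-131\right) - 65 = 262 - 65 = 197$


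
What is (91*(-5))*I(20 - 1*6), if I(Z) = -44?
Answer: 20020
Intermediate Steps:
(91*(-5))*I(20 - 1*6) = (91*(-5))*(-44) = -455*(-44) = 20020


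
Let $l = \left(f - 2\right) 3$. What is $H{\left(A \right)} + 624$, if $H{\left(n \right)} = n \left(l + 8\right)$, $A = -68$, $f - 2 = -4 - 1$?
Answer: $1100$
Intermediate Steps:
$f = -3$ ($f = 2 - 5 = -3$)
$l = -15$ ($l = \left(-3 - 2\right) 3 = \left(-5\right) 3 = -15$)
$H{\left(n \right)} = - 7 n$ ($H{\left(n \right)} = n \left(-15 + 8\right) = n \left(-7\right) = - 7 n$)
$H{\left(A \right)} + 624 = \left(-7\right) \left(-68\right) + 624 = 476 + 624 = 1100$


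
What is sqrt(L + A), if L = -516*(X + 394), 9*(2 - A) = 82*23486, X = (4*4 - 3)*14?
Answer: I*sqrt(4600778)/3 ≈ 714.98*I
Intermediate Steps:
X = 182 (X = (16 - 3)*14 = 13*14 = 182)
A = -1925834/9 (A = 2 - 82*23486/9 = 2 - 1/9*1925852 = 2 - 1925852/9 = -1925834/9 ≈ -2.1398e+5)
L = -297216 (L = -516*(182 + 394) = -516*576 = -297216)
sqrt(L + A) = sqrt(-297216 - 1925834/9) = sqrt(-4600778/9) = I*sqrt(4600778)/3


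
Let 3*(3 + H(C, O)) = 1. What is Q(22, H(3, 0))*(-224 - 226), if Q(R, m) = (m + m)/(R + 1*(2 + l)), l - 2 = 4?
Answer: 80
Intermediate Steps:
l = 6 (l = 2 + 4 = 6)
H(C, O) = -8/3 (H(C, O) = -3 + (⅓)*1 = -3 + ⅓ = -8/3)
Q(R, m) = 2*m/(8 + R) (Q(R, m) = (m + m)/(R + 1*(2 + 6)) = (2*m)/(R + 1*8) = (2*m)/(R + 8) = (2*m)/(8 + R) = 2*m/(8 + R))
Q(22, H(3, 0))*(-224 - 226) = (2*(-8/3)/(8 + 22))*(-224 - 226) = (2*(-8/3)/30)*(-450) = (2*(-8/3)*(1/30))*(-450) = -8/45*(-450) = 80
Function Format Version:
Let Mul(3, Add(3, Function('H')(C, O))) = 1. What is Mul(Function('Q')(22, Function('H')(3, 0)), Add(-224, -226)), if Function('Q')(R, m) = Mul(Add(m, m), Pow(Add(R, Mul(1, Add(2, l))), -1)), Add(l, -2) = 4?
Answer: 80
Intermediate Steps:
l = 6 (l = Add(2, 4) = 6)
Function('H')(C, O) = Rational(-8, 3) (Function('H')(C, O) = Add(-3, Mul(Rational(1, 3), 1)) = Add(-3, Rational(1, 3)) = Rational(-8, 3))
Function('Q')(R, m) = Mul(2, m, Pow(Add(8, R), -1)) (Function('Q')(R, m) = Mul(Add(m, m), Pow(Add(R, Mul(1, Add(2, 6))), -1)) = Mul(Mul(2, m), Pow(Add(R, Mul(1, 8)), -1)) = Mul(Mul(2, m), Pow(Add(R, 8), -1)) = Mul(Mul(2, m), Pow(Add(8, R), -1)) = Mul(2, m, Pow(Add(8, R), -1)))
Mul(Function('Q')(22, Function('H')(3, 0)), Add(-224, -226)) = Mul(Mul(2, Rational(-8, 3), Pow(Add(8, 22), -1)), Add(-224, -226)) = Mul(Mul(2, Rational(-8, 3), Pow(30, -1)), -450) = Mul(Mul(2, Rational(-8, 3), Rational(1, 30)), -450) = Mul(Rational(-8, 45), -450) = 80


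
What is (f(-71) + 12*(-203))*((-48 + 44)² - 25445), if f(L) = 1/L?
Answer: 4398123553/71 ≈ 6.1945e+7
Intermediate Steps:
(f(-71) + 12*(-203))*((-48 + 44)² - 25445) = (1/(-71) + 12*(-203))*((-48 + 44)² - 25445) = (-1/71 - 2436)*((-4)² - 25445) = -172957*(16 - 25445)/71 = -172957/71*(-25429) = 4398123553/71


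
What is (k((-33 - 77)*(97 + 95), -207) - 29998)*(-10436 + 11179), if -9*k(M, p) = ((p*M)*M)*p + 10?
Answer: -14200948044904856/9 ≈ -1.5779e+15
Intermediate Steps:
k(M, p) = -10/9 - M²*p²/9 (k(M, p) = -(((p*M)*M)*p + 10)/9 = -(((M*p)*M)*p + 10)/9 = -((p*M²)*p + 10)/9 = -(M²*p² + 10)/9 = -(10 + M²*p²)/9 = -10/9 - M²*p²/9)
(k((-33 - 77)*(97 + 95), -207) - 29998)*(-10436 + 11179) = ((-10/9 - ⅑*((-33 - 77)*(97 + 95))²*(-207)²) - 29998)*(-10436 + 11179) = ((-10/9 - ⅑*(-110*192)²*42849) - 29998)*743 = ((-10/9 - ⅑*(-21120)²*42849) - 29998)*743 = ((-10/9 - ⅑*446054400*42849) - 29998)*743 = ((-10/9 - 2123664998400) - 29998)*743 = (-19112984985610/9 - 29998)*743 = -19112985255592/9*743 = -14200948044904856/9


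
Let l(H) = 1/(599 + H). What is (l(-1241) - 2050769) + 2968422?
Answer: 589133225/642 ≈ 9.1765e+5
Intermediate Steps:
(l(-1241) - 2050769) + 2968422 = (1/(599 - 1241) - 2050769) + 2968422 = (1/(-642) - 2050769) + 2968422 = (-1/642 - 2050769) + 2968422 = -1316593699/642 + 2968422 = 589133225/642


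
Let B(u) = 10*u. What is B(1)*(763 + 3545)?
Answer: 43080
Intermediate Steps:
B(1)*(763 + 3545) = (10*1)*(763 + 3545) = 10*4308 = 43080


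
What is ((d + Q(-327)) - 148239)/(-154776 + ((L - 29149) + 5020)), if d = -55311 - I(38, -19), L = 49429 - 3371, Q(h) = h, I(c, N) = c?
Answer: 203915/132847 ≈ 1.5350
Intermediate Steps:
L = 46058
d = -55349 (d = -55311 - 1*38 = -55311 - 38 = -55349)
((d + Q(-327)) - 148239)/(-154776 + ((L - 29149) + 5020)) = ((-55349 - 327) - 148239)/(-154776 + ((46058 - 29149) + 5020)) = (-55676 - 148239)/(-154776 + (16909 + 5020)) = -203915/(-154776 + 21929) = -203915/(-132847) = -203915*(-1/132847) = 203915/132847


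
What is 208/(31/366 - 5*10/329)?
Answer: -25046112/8101 ≈ -3091.7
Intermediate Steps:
208/(31/366 - 5*10/329) = 208/(31*(1/366) - 50*1/329) = 208/(31/366 - 50/329) = 208/(-8101/120414) = 208*(-120414/8101) = -25046112/8101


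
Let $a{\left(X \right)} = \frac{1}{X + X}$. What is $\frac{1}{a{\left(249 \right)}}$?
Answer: $498$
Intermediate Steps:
$a{\left(X \right)} = \frac{1}{2 X}$
$\frac{1}{a{\left(249 \right)}} = \frac{1}{\frac{1}{2} \cdot \frac{1}{249}} = \frac{1}{\frac{1}{498}} = 498$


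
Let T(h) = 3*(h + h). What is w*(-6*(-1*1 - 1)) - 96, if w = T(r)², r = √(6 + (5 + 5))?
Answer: 6816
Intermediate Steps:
r = 4 (r = √(6 + 10) = √16 = 4)
T(h) = 6*h (T(h) = 3*(2*h) = 6*h)
w = 576 (w = (6*4)² = 24² = 576)
w*(-6*(-1*1 - 1)) - 96 = 576*(-6*(-1*1 - 1)) - 96 = 576*(-6*(-1 - 1)) - 96 = 576*(-6*(-2)) - 96 = 576*12 - 96 = 6912 - 96 = 6816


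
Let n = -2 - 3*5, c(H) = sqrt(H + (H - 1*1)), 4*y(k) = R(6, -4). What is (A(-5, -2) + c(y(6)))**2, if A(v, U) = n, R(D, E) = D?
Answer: (17 - sqrt(2))**2 ≈ 242.92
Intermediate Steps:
y(k) = 3/2 (y(k) = (1/4)*6 = 3/2)
c(H) = sqrt(-1 + 2*H) (c(H) = sqrt(H + (H - 1)) = sqrt(H + (-1 + H)) = sqrt(-1 + 2*H))
n = -17 (n = -2 - 15 = -17)
A(v, U) = -17
(A(-5, -2) + c(y(6)))**2 = (-17 + sqrt(-1 + 2*(3/2)))**2 = (-17 + sqrt(-1 + 3))**2 = (-17 + sqrt(2))**2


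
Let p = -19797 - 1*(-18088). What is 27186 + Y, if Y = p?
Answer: 25477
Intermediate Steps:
p = -1709 (p = -19797 + 18088 = -1709)
Y = -1709
27186 + Y = 27186 - 1709 = 25477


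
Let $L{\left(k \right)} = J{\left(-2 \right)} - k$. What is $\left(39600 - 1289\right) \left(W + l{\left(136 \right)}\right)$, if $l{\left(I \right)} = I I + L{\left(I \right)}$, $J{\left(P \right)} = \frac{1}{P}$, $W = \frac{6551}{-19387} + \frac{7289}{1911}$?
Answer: $\frac{572830934653987}{814254} \approx 7.035 \cdot 10^{8}$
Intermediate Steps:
$W = \frac{128792882}{37048557}$ ($W = 6551 \left(- \frac{1}{19387}\right) + 7289 \cdot \frac{1}{1911} = - \frac{6551}{19387} + \frac{7289}{1911} = \frac{128792882}{37048557} \approx 3.4763$)
$L{\left(k \right)} = - \frac{1}{2} - k$ ($L{\left(k \right)} = \frac{1}{-2} - k = - \frac{1}{2} - k$)
$l{\left(I \right)} = - \frac{1}{2} + I^{2} - I$ ($l{\left(I \right)} = I I - \left(\frac{1}{2} + I\right) = I^{2} - \left(\frac{1}{2} + I\right) = - \frac{1}{2} + I^{2} - I$)
$\left(39600 - 1289\right) \left(W + l{\left(136 \right)}\right) = \left(39600 - 1289\right) \left(\frac{128792882}{37048557} - \left(\frac{273}{2} - 18496\right)\right) = 38311 \left(\frac{128792882}{37048557} - - \frac{36719}{2}\right) = 38311 \left(\frac{128792882}{37048557} + \frac{36719}{2}\right) = 38311 \cdot \frac{1360643550247}{74097114} = \frac{572830934653987}{814254}$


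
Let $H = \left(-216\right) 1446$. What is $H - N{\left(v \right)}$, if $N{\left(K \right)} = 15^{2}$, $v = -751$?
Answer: $-312561$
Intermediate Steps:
$H = -312336$
$N{\left(K \right)} = 225$
$H - N{\left(v \right)} = -312336 - 225 = -312561$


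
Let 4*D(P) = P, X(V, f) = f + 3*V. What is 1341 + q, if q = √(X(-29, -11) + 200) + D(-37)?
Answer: 5327/4 + √102 ≈ 1341.8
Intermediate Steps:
D(P) = P/4
q = -37/4 + √102 (q = √((-11 + 3*(-29)) + 200) + (¼)*(-37) = √((-11 - 87) + 200) - 37/4 = √(-98 + 200) - 37/4 = √102 - 37/4 = -37/4 + √102 ≈ 0.84950)
1341 + q = 1341 + (-37/4 + √102) = 5327/4 + √102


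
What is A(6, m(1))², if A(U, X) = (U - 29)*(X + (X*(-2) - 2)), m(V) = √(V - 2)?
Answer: 1587 + 2116*I ≈ 1587.0 + 2116.0*I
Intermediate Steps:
m(V) = √(-2 + V)
A(U, X) = (-29 + U)*(-2 - X) (A(U, X) = (-29 + U)*(X + (-2*X - 2)) = (-29 + U)*(X + (-2 - 2*X)) = (-29 + U)*(-2 - X))
A(6, m(1))² = (58 - 2*6 + 29*√(-2 + 1) - 1*6*√(-2 + 1))² = (58 - 12 + 29*√(-1) - 1*6*√(-1))² = (58 - 12 + 29*I - 1*6*I)² = (58 - 12 + 29*I - 6*I)² = (46 + 23*I)²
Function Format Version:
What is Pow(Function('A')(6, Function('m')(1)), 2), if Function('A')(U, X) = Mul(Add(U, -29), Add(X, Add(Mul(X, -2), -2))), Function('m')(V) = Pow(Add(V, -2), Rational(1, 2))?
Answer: Add(1587, Mul(2116, I)) ≈ Add(1587.0, Mul(2116.0, I))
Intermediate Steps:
Function('m')(V) = Pow(Add(-2, V), Rational(1, 2))
Function('A')(U, X) = Mul(Add(-29, U), Add(-2, Mul(-1, X))) (Function('A')(U, X) = Mul(Add(-29, U), Add(X, Add(Mul(-2, X), -2))) = Mul(Add(-29, U), Add(X, Add(-2, Mul(-2, X)))) = Mul(Add(-29, U), Add(-2, Mul(-1, X))))
Pow(Function('A')(6, Function('m')(1)), 2) = Pow(Add(58, Mul(-2, 6), Mul(29, Pow(Add(-2, 1), Rational(1, 2))), Mul(-1, 6, Pow(Add(-2, 1), Rational(1, 2)))), 2) = Pow(Add(58, -12, Mul(29, Pow(-1, Rational(1, 2))), Mul(-1, 6, Pow(-1, Rational(1, 2)))), 2) = Pow(Add(58, -12, Mul(29, I), Mul(-1, 6, I)), 2) = Pow(Add(58, -12, Mul(29, I), Mul(-6, I)), 2) = Pow(Add(46, Mul(23, I)), 2)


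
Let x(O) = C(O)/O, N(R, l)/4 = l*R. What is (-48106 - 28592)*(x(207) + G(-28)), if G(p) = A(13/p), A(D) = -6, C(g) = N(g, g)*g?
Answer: -13145270220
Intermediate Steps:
N(R, l) = 4*R*l (N(R, l) = 4*(l*R) = 4*(R*l) = 4*R*l)
C(g) = 4*g**3 (C(g) = (4*g*g)*g = (4*g**2)*g = 4*g**3)
G(p) = -6
x(O) = 4*O**2 (x(O) = (4*O**3)/O = 4*O**2)
(-48106 - 28592)*(x(207) + G(-28)) = (-48106 - 28592)*(4*207**2 - 6) = -76698*(4*42849 - 6) = -76698*(171396 - 6) = -76698*171390 = -13145270220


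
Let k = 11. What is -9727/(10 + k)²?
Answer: -9727/441 ≈ -22.057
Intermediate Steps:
-9727/(10 + k)² = -9727/(10 + 11)² = -9727/(21²) = -9727/441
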